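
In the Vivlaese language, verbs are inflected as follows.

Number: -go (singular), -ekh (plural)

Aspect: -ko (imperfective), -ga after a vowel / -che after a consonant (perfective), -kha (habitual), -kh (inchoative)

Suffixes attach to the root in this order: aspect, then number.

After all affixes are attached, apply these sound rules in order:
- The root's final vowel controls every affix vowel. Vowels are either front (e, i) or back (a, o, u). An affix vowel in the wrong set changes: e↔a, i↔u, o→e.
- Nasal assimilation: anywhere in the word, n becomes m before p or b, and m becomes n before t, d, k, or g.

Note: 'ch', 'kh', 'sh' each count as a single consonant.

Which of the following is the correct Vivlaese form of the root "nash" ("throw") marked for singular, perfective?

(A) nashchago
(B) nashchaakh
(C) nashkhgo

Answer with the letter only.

Attach aspect perfective -che (after consonant 'sh') → nashche.
Attach number singular -go → nashchego.
Apply vowel harmony: nashchego → nashchago.
Nasal assimilation: no change.
So the correct form is nashchago, option (A).
(C) nashkhgo is wrong: it uses inchoative instead of perfective for aspect.
(B) nashchaakh is wrong: it uses plural instead of singular for number.

A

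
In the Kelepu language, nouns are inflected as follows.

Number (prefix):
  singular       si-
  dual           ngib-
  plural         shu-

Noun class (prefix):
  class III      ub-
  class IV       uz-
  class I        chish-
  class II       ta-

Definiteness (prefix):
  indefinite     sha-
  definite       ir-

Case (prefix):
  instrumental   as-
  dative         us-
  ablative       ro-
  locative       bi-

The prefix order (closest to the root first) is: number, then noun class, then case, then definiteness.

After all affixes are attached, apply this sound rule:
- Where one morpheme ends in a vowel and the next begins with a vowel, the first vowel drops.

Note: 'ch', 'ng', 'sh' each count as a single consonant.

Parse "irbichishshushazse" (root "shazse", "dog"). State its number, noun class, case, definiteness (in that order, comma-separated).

Segment: ir-bi-chish-shu-shazse.
number: shu- → plural.
noun class: chish- → class I.
case: bi- → locative.
definiteness: ir- → definite.

plural, class I, locative, definite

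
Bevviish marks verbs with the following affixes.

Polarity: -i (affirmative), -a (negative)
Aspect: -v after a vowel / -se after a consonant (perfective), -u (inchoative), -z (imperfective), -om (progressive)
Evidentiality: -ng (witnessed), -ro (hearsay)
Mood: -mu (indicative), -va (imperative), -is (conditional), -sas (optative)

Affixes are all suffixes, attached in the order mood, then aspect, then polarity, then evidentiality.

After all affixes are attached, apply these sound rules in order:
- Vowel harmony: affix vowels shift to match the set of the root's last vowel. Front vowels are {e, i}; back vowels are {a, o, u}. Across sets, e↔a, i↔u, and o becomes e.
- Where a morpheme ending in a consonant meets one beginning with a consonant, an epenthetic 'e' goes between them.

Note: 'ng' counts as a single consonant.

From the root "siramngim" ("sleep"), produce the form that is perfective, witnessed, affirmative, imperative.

siramngimeveving

Attach mood imperative -va → siramngimva.
Attach aspect perfective -v (after vowel 'a') → siramngimvav.
Attach polarity affirmative -i → siramngimvavi.
Attach evidentiality witnessed -ng → siramngimvaving.
Apply vowel harmony: siramngimvaving → siramngimveving.
Apply epenthesis: siramngimveving → siramngimeveving.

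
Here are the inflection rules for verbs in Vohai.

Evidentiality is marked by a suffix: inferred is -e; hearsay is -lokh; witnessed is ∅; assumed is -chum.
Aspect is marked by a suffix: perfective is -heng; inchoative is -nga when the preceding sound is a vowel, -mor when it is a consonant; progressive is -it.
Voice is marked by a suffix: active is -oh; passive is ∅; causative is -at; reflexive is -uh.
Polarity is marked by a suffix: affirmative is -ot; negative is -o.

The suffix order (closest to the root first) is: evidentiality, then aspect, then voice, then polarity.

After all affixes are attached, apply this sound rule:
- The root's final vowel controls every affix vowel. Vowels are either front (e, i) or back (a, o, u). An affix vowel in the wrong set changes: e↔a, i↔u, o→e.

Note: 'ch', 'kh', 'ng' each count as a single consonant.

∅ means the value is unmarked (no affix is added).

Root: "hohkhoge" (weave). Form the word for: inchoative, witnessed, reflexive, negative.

hohkhogengeihe

evidentiality = witnessed: zero marking, form stays hohkhoge.
Attach aspect inchoative -nga (after vowel 'e') → hohkhogenga.
Attach voice reflexive -uh → hohkhogengauh.
Attach polarity negative -o → hohkhogengauho.
Apply vowel harmony: hohkhogengauho → hohkhogengeihe.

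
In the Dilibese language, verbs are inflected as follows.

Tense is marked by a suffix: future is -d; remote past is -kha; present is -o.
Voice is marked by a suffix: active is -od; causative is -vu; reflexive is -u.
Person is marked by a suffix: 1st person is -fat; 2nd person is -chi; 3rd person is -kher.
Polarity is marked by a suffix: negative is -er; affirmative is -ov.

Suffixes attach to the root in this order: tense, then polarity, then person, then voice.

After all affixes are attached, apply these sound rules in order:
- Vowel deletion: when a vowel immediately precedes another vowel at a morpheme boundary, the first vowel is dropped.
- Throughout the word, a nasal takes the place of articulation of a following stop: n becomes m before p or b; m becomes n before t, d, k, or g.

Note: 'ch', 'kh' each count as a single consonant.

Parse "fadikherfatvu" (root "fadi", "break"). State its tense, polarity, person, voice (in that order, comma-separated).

remote past, negative, 1st person, causative

Segment: fadi-kha-er-fat-vu.
tense: -kha → remote past.
polarity: -er → negative.
person: -fat → 1st person.
voice: -vu → causative.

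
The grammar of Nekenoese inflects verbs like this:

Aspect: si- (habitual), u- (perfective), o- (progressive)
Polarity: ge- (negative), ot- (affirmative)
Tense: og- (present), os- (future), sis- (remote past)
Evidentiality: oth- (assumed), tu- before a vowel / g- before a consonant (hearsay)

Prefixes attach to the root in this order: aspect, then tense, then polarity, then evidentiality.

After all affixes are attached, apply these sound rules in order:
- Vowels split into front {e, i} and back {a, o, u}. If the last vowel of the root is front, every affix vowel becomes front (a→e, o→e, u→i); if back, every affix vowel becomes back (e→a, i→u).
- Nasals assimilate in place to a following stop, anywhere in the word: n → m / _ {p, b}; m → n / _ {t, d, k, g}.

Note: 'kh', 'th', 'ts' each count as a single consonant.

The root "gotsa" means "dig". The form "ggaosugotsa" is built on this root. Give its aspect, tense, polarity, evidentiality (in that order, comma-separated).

perfective, future, negative, hearsay

Segment: g-ge-os-u-gotsa.
aspect: u- → perfective.
tense: os- → future.
polarity: ge- → negative.
evidentiality: tu/g- → hearsay.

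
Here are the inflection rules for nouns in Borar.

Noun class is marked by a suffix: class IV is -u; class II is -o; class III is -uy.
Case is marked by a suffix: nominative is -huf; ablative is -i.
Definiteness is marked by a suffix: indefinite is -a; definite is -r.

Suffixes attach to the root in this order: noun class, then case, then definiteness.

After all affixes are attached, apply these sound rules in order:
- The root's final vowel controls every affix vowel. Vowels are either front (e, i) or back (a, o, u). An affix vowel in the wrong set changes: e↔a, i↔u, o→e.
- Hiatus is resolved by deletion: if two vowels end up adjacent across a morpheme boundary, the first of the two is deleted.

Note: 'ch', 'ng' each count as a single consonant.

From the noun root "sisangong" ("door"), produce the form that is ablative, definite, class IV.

Attach noun class class IV -u → sisangongu.
Attach case ablative -i → sisangongui.
Attach definiteness definite -r → sisangonguir.
Apply vowel harmony: sisangonguir → sisangonguur.
Apply vowel deletion: sisangonguur → sisangongur.

sisangongur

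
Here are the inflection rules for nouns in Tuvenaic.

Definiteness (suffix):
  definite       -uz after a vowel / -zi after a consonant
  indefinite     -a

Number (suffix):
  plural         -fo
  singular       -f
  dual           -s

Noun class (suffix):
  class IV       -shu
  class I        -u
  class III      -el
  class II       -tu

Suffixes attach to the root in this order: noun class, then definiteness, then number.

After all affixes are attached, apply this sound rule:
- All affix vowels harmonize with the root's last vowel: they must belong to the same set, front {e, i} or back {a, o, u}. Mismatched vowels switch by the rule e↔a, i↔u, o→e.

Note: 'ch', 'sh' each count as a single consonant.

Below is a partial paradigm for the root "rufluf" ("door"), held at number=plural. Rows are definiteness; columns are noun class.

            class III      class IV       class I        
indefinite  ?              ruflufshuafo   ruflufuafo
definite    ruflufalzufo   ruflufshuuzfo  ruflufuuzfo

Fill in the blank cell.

Attach noun class class III -el → ruflufel.
Attach definiteness indefinite -a → ruflufela.
Attach number plural -fo → ruflufelafo.
Apply vowel harmony: ruflufelafo → ruflufalafo.

ruflufalafo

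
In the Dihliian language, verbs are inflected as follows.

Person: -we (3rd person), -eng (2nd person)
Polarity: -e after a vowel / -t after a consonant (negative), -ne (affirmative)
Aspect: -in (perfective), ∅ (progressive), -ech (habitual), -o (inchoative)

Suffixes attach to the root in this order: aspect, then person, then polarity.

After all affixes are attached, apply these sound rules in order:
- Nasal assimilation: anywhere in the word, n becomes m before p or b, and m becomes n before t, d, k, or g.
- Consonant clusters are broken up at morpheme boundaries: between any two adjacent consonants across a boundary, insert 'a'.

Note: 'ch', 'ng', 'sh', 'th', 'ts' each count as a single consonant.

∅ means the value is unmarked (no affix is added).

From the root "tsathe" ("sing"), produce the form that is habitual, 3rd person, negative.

tsatheechawee

Attach aspect habitual -ech → tsatheech.
Attach person 3rd person -we → tsatheechwe.
Attach polarity negative -e (after vowel 'e') → tsatheechwee.
Nasal assimilation: no change.
Apply epenthesis: tsatheechwee → tsatheechawee.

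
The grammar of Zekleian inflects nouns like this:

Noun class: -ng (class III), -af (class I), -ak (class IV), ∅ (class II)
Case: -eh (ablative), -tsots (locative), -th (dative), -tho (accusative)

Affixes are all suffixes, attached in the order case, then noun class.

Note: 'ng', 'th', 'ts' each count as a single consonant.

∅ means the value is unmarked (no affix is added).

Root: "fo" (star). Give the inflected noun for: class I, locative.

fotsotsaf

Attach case locative -tsots → fotsots.
Attach noun class class I -af → fotsotsaf.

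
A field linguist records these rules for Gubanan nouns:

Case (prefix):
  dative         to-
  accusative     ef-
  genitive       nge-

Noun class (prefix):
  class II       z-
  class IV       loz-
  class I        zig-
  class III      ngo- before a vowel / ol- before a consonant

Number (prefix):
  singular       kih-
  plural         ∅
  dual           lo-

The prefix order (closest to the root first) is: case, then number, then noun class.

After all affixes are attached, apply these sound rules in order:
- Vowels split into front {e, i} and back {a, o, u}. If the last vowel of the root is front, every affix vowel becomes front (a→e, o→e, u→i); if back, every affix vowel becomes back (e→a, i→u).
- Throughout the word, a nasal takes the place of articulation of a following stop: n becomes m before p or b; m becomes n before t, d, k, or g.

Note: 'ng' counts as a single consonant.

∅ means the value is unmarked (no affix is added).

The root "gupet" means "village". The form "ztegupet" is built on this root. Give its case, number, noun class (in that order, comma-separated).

Segment: z-to-gupet.
case: to- → dative.
number: ∅ → plural.
noun class: z- → class II.

dative, plural, class II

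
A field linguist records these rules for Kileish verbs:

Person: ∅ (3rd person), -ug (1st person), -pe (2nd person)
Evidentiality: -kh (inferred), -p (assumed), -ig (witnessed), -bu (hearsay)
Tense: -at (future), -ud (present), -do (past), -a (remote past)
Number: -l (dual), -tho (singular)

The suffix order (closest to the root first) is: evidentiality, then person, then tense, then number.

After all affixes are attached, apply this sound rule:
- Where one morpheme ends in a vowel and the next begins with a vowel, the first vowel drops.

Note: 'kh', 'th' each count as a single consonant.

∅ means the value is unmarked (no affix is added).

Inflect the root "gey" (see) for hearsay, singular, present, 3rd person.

Attach evidentiality hearsay -bu → geybu.
person = 3rd person: zero marking, form stays geybu.
Attach tense present -ud → geybuud.
Attach number singular -tho → geybuudtho.
Apply vowel deletion: geybuudtho → geybudtho.

geybudtho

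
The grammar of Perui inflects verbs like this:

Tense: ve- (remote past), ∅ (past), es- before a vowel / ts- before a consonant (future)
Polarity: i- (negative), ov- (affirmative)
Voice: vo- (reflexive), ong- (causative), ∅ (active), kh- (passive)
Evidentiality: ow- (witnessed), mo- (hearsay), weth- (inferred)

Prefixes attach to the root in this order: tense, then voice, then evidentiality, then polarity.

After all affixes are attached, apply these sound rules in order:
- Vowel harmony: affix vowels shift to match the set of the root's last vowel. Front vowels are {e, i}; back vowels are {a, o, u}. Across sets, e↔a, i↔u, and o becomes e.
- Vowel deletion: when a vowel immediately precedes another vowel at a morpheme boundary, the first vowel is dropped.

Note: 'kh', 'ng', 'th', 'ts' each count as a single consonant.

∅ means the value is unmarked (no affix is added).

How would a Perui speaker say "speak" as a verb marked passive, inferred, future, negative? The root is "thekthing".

iwethkhtsthekthing

Attach tense future ts- (before consonant 'th') → tsthekthing.
Attach voice passive kh- → khtsthekthing.
Attach evidentiality inferred weth- → wethkhtsthekthing.
Attach polarity negative i- → iwethkhtsthekthing.
Vowel harmony: no change.
Vowel deletion: no change.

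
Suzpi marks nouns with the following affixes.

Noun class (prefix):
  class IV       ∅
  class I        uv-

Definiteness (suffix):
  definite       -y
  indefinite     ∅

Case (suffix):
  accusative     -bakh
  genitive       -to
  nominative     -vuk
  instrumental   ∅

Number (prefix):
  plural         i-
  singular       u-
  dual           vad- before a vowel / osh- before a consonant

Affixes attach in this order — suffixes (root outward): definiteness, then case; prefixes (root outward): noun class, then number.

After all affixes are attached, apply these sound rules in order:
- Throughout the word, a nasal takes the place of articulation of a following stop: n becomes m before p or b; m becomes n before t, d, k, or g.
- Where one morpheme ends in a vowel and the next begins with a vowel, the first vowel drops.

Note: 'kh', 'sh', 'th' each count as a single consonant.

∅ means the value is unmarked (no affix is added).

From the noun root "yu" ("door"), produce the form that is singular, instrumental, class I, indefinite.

uvyu

definiteness = indefinite: zero marking, form stays yu.
Attach noun class class I uv- → uvyu.
Attach number singular u- → uuvyu.
case = instrumental: zero marking, form stays uuvyu.
Nasal assimilation: no change.
Apply vowel deletion: uuvyu → uvyu.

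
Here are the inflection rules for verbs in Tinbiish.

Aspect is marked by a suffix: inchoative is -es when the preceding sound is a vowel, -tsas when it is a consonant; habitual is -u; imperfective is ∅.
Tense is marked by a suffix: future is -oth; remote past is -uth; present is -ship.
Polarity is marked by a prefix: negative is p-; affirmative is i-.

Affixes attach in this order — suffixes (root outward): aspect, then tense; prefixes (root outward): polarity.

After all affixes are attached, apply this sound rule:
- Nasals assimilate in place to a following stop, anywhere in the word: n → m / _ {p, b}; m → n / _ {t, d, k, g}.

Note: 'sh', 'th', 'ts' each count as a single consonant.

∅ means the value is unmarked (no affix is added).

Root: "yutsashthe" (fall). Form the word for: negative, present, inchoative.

pyutsashtheesship

Attach aspect inchoative -es (after vowel 'e') → yutsashthees.
Attach polarity negative p- → pyutsashthees.
Attach tense present -ship → pyutsashtheesship.
Nasal assimilation: no change.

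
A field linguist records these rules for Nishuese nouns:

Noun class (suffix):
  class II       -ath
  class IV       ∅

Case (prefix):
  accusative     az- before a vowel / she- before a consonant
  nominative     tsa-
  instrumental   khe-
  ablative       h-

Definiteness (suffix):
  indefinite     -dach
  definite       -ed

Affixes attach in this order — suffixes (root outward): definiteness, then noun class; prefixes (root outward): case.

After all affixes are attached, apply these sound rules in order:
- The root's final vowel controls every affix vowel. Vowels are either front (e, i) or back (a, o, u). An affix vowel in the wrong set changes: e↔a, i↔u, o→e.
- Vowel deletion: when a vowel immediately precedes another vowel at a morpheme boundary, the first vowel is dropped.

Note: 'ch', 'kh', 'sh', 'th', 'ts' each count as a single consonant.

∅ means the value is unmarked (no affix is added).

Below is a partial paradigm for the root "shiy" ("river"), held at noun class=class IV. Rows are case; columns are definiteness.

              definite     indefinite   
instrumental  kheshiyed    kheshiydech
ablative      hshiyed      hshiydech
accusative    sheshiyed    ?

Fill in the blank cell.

Attach case accusative she- (before consonant 'sh') → sheshiy.
Attach definiteness indefinite -dach → sheshiydach.
noun class = class IV: zero marking, form stays sheshiydach.
Apply vowel harmony: sheshiydach → sheshiydech.
Vowel deletion: no change.

sheshiydech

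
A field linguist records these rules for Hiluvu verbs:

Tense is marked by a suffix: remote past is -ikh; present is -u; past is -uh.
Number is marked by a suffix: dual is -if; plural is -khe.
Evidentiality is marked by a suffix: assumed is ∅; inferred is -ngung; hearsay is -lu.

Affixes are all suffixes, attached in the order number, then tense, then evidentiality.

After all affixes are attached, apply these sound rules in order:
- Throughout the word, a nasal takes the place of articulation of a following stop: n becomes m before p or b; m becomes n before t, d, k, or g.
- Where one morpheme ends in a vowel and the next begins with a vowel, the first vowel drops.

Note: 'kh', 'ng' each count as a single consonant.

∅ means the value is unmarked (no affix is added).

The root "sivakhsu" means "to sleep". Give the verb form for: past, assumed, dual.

sivakhsifuh

Attach number dual -if → sivakhsuif.
Attach tense past -uh → sivakhsuifuh.
evidentiality = assumed: zero marking, form stays sivakhsuifuh.
Nasal assimilation: no change.
Apply vowel deletion: sivakhsuifuh → sivakhsifuh.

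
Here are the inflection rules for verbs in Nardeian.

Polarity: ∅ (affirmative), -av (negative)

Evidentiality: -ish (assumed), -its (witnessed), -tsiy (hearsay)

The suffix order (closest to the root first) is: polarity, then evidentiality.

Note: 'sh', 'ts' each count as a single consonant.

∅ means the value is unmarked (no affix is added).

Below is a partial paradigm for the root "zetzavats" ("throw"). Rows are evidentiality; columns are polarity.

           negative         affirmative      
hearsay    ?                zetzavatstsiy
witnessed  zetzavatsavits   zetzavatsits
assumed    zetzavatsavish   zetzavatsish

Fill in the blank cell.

Attach polarity negative -av → zetzavatsav.
Attach evidentiality hearsay -tsiy → zetzavatsavtsiy.

zetzavatsavtsiy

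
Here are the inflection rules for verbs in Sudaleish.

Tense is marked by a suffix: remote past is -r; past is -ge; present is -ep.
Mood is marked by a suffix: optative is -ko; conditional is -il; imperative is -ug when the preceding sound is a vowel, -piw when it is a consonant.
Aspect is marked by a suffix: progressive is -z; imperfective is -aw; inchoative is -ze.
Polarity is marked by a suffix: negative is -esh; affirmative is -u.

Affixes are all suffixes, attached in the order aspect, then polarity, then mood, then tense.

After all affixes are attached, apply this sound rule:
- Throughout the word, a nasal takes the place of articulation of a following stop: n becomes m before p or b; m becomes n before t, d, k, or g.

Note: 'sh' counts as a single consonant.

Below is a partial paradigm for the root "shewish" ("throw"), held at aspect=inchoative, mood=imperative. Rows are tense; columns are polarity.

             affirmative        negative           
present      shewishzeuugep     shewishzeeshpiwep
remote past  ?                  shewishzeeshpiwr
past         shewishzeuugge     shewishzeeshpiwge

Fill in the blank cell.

shewishzeuugr

Attach aspect inchoative -ze → shewishze.
Attach polarity affirmative -u → shewishzeu.
Attach mood imperative -ug (after vowel 'u') → shewishzeuug.
Attach tense remote past -r → shewishzeuugr.
Nasal assimilation: no change.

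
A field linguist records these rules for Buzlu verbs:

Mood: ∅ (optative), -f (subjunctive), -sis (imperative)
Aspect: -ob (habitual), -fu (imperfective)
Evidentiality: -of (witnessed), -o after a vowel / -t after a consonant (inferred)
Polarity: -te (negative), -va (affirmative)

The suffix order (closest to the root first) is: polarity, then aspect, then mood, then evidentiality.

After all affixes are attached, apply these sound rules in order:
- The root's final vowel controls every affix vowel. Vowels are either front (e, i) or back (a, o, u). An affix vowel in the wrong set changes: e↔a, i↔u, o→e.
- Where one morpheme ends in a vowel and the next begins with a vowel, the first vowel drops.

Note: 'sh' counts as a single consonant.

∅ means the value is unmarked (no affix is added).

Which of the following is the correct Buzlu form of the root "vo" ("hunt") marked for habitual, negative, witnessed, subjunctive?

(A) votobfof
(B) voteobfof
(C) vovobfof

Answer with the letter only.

A

Attach polarity negative -te → vote.
Attach aspect habitual -ob → voteob.
Attach mood subjunctive -f → voteobf.
Attach evidentiality witnessed -of → voteobfof.
Apply vowel harmony: voteobfof → votaobfof.
Apply vowel deletion: votaobfof → votobfof.
So the correct form is votobfof, option (A).
(C) vovobfof is wrong: it uses affirmative instead of negative for polarity.
(B) voteobfof is wrong: it fails to apply the sound rule(s).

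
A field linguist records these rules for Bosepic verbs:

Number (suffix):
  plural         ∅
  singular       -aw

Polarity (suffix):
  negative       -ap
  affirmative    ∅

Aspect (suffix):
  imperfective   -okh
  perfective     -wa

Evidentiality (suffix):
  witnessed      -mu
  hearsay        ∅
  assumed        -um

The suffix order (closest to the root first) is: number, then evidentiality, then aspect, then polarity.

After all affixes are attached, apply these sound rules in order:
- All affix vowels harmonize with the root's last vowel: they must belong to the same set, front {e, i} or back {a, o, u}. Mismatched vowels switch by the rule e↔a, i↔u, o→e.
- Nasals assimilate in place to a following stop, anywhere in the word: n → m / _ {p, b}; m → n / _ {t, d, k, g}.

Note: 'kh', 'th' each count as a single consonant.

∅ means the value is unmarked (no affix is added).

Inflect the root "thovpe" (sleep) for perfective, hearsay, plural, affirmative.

number = plural: zero marking, form stays thovpe.
evidentiality = hearsay: zero marking, form stays thovpe.
Attach aspect perfective -wa → thovpewa.
polarity = affirmative: zero marking, form stays thovpewa.
Apply vowel harmony: thovpewa → thovpewe.
Nasal assimilation: no change.

thovpewe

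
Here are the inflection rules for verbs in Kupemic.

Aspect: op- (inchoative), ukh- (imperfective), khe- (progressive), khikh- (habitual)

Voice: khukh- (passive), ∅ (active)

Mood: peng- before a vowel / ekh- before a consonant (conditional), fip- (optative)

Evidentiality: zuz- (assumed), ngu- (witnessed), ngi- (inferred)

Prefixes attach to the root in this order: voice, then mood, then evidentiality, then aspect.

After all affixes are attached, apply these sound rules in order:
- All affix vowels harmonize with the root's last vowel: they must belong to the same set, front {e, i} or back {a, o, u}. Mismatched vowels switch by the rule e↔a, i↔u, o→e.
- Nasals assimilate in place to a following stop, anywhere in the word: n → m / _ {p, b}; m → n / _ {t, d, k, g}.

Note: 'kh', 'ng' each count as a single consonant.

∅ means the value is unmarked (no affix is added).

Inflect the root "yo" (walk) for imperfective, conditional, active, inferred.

ukhnguakhyo

voice = active: zero marking, form stays yo.
Attach mood conditional ekh- (before consonant 'y') → ekhyo.
Attach evidentiality inferred ngi- → ngiekhyo.
Attach aspect imperfective ukh- → ukhngiekhyo.
Apply vowel harmony: ukhngiekhyo → ukhnguakhyo.
Nasal assimilation: no change.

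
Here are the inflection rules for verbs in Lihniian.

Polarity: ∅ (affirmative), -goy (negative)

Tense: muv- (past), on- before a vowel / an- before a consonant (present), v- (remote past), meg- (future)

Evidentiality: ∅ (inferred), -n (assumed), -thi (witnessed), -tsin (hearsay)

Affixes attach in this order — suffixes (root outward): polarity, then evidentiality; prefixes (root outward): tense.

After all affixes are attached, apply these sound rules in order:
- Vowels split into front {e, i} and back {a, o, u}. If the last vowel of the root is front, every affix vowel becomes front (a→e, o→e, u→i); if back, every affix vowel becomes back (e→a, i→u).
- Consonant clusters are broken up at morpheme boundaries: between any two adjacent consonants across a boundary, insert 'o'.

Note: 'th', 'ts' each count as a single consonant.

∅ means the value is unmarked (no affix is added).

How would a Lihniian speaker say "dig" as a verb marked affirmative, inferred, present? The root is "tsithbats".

polarity = affirmative: zero marking, form stays tsithbats.
evidentiality = inferred: zero marking, form stays tsithbats.
Attach tense present an- (before consonant 'ts') → antsithbats.
Vowel harmony: no change.
Apply epenthesis: antsithbats → anotsithbats.

anotsithbats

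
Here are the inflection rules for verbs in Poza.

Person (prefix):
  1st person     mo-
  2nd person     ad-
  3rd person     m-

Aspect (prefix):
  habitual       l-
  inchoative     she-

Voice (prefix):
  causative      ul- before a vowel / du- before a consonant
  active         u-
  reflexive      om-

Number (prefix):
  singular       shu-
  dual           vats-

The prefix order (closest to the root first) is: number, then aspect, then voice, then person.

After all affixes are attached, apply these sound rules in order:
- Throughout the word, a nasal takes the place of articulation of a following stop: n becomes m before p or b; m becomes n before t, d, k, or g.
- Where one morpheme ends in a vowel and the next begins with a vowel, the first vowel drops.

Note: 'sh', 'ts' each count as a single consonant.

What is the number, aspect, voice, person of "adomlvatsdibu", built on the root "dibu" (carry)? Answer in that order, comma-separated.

Segment: ad-om-l-vats-dibu.
number: vats- → dual.
aspect: l- → habitual.
voice: om- → reflexive.
person: ad- → 2nd person.

dual, habitual, reflexive, 2nd person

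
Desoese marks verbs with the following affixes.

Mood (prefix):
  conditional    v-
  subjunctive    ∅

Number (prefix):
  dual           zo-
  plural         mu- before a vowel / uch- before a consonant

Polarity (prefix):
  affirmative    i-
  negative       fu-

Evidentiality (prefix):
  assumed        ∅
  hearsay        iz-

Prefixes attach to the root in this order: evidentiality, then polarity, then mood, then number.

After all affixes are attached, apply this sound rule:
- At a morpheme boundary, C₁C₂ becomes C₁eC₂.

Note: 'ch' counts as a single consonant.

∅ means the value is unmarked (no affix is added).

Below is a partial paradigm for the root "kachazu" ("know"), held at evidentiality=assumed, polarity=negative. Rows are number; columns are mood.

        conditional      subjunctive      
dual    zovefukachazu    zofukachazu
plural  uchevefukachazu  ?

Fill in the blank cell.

uchefukachazu

evidentiality = assumed: zero marking, form stays kachazu.
Attach polarity negative fu- → fukachazu.
mood = subjunctive: zero marking, form stays fukachazu.
Attach number plural uch- (before consonant 'f') → uchfukachazu.
Apply epenthesis: uchfukachazu → uchefukachazu.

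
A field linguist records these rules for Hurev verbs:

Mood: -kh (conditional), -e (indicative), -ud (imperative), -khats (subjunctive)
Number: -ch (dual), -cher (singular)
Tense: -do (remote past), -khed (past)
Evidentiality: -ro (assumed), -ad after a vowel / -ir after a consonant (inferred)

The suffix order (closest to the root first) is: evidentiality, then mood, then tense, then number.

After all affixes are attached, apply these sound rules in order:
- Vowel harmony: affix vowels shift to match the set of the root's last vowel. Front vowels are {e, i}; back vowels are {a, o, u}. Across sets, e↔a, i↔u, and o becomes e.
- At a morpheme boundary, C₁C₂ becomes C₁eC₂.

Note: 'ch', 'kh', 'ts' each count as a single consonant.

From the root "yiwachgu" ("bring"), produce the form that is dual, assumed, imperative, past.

Attach evidentiality assumed -ro → yiwachguro.
Attach mood imperative -ud → yiwachguroud.
Attach tense past -khed → yiwachguroudkhed.
Attach number dual -ch → yiwachguroudkhedch.
Apply vowel harmony: yiwachguroudkhedch → yiwachguroudkhadch.
Apply epenthesis: yiwachguroudkhadch → yiwachguroudekhadech.

yiwachguroudekhadech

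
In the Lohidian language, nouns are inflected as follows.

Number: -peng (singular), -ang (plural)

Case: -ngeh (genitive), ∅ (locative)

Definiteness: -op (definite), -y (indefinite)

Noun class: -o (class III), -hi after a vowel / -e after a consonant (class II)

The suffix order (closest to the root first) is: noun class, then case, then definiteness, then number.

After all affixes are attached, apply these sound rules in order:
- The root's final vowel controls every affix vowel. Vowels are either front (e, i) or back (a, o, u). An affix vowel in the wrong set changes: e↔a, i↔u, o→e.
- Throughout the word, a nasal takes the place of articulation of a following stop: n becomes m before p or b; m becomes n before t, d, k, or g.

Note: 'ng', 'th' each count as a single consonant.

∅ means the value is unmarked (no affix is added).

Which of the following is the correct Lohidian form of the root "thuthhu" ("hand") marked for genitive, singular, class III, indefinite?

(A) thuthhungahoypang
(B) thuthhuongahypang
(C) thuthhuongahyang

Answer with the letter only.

B

Attach noun class class III -o → thuthhuo.
Attach case genitive -ngeh → thuthhuongeh.
Attach definiteness indefinite -y → thuthhuongehy.
Attach number singular -peng → thuthhuongehypeng.
Apply vowel harmony: thuthhuongehypeng → thuthhuongahypang.
Nasal assimilation: no change.
So the correct form is thuthhuongahypang, option (B).
(A) thuthhungahoypang is wrong: it has the affixes in the wrong order.
(C) thuthhuongahyang is wrong: it uses plural instead of singular for number.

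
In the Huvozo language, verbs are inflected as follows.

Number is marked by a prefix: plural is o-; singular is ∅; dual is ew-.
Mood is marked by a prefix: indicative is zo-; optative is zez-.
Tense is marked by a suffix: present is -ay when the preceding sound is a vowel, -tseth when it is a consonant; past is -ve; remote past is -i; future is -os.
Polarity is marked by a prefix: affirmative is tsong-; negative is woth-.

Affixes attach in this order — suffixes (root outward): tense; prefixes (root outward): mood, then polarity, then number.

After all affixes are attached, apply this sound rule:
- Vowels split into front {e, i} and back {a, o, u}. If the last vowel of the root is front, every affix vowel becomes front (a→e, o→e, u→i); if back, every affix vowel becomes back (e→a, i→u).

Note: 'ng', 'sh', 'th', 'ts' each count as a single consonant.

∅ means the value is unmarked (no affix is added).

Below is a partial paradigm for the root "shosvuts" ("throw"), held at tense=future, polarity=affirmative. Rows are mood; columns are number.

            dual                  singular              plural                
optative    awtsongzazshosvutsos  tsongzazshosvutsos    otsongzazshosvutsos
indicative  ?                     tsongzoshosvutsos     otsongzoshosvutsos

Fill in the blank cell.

awtsongzoshosvutsos

Attach tense future -os → shosvutsos.
Attach mood indicative zo- → zoshosvutsos.
Attach polarity affirmative tsong- → tsongzoshosvutsos.
Attach number dual ew- → ewtsongzoshosvutsos.
Apply vowel harmony: ewtsongzoshosvutsos → awtsongzoshosvutsos.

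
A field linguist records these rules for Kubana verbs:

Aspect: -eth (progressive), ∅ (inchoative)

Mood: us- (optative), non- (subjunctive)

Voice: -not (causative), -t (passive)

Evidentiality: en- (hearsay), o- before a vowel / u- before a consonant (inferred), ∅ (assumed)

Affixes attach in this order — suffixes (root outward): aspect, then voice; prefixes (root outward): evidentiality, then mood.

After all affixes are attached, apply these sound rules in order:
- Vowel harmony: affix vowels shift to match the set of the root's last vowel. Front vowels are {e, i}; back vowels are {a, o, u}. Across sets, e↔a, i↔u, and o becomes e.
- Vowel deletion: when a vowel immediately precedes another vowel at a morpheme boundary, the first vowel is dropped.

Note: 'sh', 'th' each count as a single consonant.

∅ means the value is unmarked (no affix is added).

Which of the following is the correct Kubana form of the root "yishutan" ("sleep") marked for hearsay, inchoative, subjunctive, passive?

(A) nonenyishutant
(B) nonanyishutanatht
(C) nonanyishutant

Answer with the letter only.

C

Attach evidentiality hearsay en- → enyishutan.
aspect = inchoative: zero marking, form stays enyishutan.
Attach mood subjunctive non- → nonenyishutan.
Attach voice passive -t → nonenyishutant.
Apply vowel harmony: nonenyishutant → nonanyishutant.
Vowel deletion: no change.
So the correct form is nonanyishutant, option (C).
(A) nonenyishutant is wrong: it fails to apply the sound rule(s).
(B) nonanyishutanatht is wrong: it uses progressive instead of inchoative for aspect.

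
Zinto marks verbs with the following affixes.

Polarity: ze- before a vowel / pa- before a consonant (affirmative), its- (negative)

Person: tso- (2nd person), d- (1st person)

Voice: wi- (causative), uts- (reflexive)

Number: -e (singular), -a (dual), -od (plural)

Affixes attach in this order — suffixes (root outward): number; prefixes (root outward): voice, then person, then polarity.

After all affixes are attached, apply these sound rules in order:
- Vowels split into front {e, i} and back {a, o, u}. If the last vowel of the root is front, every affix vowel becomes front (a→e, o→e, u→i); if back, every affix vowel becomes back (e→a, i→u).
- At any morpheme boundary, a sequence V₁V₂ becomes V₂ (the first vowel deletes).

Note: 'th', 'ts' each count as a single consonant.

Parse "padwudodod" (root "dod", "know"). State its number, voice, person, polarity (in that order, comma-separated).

Segment: pa-d-wi-dod-od.
number: -od → plural.
voice: wi- → causative.
person: d- → 1st person.
polarity: ze/pa- → affirmative.

plural, causative, 1st person, affirmative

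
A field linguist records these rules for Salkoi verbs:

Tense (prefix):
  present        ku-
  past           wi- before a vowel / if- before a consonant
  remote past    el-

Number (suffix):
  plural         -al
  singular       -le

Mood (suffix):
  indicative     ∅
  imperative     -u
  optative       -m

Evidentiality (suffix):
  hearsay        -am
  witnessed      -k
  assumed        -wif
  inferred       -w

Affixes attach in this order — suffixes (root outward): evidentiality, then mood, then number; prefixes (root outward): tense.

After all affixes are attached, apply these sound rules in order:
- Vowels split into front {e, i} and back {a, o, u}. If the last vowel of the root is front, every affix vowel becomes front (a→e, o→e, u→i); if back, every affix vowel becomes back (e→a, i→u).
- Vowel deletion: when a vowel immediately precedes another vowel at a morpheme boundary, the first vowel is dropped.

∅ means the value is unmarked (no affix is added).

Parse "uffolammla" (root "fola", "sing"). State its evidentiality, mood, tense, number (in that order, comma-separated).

Segment: if-fola-am-m-le.
evidentiality: -am → hearsay.
mood: -m → optative.
tense: wi/if- → past.
number: -le → singular.

hearsay, optative, past, singular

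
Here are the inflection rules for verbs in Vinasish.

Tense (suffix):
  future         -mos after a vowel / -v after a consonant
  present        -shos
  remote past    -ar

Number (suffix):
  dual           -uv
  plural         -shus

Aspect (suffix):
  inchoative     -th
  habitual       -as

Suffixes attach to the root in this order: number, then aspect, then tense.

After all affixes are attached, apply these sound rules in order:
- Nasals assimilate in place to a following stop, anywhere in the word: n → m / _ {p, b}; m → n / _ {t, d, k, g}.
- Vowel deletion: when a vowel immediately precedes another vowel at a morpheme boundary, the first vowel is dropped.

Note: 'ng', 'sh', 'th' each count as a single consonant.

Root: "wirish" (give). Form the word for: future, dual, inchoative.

wirishuvthv

Attach number dual -uv → wirishuv.
Attach aspect inchoative -th → wirishuvth.
Attach tense future -v (after consonant 'th') → wirishuvthv.
Nasal assimilation: no change.
Vowel deletion: no change.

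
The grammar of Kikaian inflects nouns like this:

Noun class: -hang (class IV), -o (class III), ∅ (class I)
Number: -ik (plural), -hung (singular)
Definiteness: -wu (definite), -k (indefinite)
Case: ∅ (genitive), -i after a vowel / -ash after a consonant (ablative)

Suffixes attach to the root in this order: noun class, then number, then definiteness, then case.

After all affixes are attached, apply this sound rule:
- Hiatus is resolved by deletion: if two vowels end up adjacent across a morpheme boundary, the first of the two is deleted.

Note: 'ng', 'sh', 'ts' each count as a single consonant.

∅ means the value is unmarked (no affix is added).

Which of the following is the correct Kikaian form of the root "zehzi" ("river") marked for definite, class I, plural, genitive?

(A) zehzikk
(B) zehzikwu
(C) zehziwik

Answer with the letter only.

B

noun class = class I: zero marking, form stays zehzi.
Attach number plural -ik → zehziik.
Attach definiteness definite -wu → zehziikwu.
case = genitive: zero marking, form stays zehziikwu.
Apply vowel deletion: zehziikwu → zehzikwu.
So the correct form is zehzikwu, option (B).
(C) zehziwik is wrong: it has the affixes in the wrong order.
(A) zehzikk is wrong: it uses indefinite instead of definite for definiteness.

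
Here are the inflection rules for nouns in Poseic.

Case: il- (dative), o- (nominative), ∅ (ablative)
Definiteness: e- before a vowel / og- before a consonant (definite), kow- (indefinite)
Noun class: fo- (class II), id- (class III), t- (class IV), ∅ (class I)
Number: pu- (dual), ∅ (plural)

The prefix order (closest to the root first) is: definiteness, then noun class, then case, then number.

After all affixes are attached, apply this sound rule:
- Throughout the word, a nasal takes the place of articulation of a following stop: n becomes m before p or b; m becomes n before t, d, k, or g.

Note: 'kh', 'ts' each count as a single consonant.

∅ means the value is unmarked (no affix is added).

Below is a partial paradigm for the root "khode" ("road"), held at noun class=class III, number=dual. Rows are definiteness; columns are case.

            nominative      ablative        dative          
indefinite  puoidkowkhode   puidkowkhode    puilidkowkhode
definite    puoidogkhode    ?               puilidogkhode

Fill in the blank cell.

Attach definiteness definite og- (before consonant 'kh') → ogkhode.
Attach noun class class III id- → idogkhode.
case = ablative: zero marking, form stays idogkhode.
Attach number dual pu- → puidogkhode.
Nasal assimilation: no change.

puidogkhode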